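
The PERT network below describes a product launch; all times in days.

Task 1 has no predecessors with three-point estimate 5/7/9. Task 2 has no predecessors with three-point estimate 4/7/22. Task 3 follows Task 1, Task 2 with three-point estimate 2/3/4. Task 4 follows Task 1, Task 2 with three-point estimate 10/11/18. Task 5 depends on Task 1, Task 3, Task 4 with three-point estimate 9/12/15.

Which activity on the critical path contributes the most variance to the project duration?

te_Task 1 = (5 + 4·7 + 9)/6 = 42/6 = 7; σ²_Task 1 = ((9−5)/6)² = 0.444
te_Task 2 = (4 + 4·7 + 22)/6 = 54/6 = 9; σ²_Task 2 = ((22−4)/6)² = 9.000
te_Task 3 = (2 + 4·3 + 4)/6 = 18/6 = 3; σ²_Task 3 = ((4−2)/6)² = 0.111
te_Task 4 = (10 + 4·11 + 18)/6 = 72/6 = 12; σ²_Task 4 = ((18−10)/6)² = 1.778
te_Task 5 = (9 + 4·12 + 15)/6 = 72/6 = 12; σ²_Task 5 = ((15−9)/6)² = 1.000

Forward pass:
ES_Task 1 = 0; EF_Task 1 = 7
ES_Task 2 = 0; EF_Task 2 = 9
ES_Task 3 = max(EF_Task 1=7, EF_Task 2=9) = 9; EF_Task 3 = 9+3 = 12
ES_Task 4 = max(EF_Task 1=7, EF_Task 2=9) = 9; EF_Task 4 = 9+12 = 21
ES_Task 5 = max(EF_Task 1=7, EF_Task 3=12, EF_Task 4=21) = 21; EF_Task 5 = 21+12 = 33
Expected project duration μ = 33 days. Critical path: Task 2 → Task 4 → Task 5.

Variances on critical path: σ²_Task 2=9.000, σ²_Task 4=1.778, σ²_Task 5=1.000.
Largest is σ²_Task 2 = 9.000.

Task 2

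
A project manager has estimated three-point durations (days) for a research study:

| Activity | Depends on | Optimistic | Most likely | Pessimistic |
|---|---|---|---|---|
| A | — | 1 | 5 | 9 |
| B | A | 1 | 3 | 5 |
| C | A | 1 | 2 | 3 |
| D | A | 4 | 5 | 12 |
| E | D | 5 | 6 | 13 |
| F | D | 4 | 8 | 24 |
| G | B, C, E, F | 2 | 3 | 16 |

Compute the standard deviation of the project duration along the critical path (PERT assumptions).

te_A = (1 + 4·5 + 9)/6 = 30/6 = 5; σ²_A = ((9−1)/6)² = 1.778
te_B = (1 + 4·3 + 5)/6 = 18/6 = 3; σ²_B = ((5−1)/6)² = 0.444
te_C = (1 + 4·2 + 3)/6 = 12/6 = 2; σ²_C = ((3−1)/6)² = 0.111
te_D = (4 + 4·5 + 12)/6 = 36/6 = 6; σ²_D = ((12−4)/6)² = 1.778
te_E = (5 + 4·6 + 13)/6 = 42/6 = 7; σ²_E = ((13−5)/6)² = 1.778
te_F = (4 + 4·8 + 24)/6 = 60/6 = 10; σ²_F = ((24−4)/6)² = 11.111
te_G = (2 + 4·3 + 16)/6 = 30/6 = 5; σ²_G = ((16−2)/6)² = 5.444

Forward pass:
ES_A = 0; EF_A = 5
ES_B = 5; EF_B = 5+3 = 8
ES_C = 5; EF_C = 5+2 = 7
ES_D = 5; EF_D = 5+6 = 11
ES_E = 11; EF_E = 11+7 = 18
ES_F = 11; EF_F = 11+10 = 21
ES_G = max(EF_B=8, EF_C=7, EF_E=18, EF_F=21) = 21; EF_G = 21+5 = 26
Expected project duration μ = 26 days. Critical path: A → D → F → G.

Variance along critical path = 1.778 + 1.778 + 11.111 + 5.444 = 20.111
σ = √20.111 = 4.485 days

4.48 days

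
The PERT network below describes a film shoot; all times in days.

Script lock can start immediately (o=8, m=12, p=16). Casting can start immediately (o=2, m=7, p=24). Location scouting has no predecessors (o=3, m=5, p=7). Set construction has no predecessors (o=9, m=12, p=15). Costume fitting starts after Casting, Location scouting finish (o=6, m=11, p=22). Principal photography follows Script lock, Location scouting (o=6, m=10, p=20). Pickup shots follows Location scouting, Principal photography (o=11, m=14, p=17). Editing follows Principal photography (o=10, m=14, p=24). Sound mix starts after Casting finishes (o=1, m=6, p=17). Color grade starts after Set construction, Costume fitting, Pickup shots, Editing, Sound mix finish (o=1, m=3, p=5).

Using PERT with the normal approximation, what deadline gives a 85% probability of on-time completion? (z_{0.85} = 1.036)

44.8 days

te_Script lock = (8 + 4·12 + 16)/6 = 72/6 = 12; σ²_Script lock = ((16−8)/6)² = 1.778
te_Casting = (2 + 4·7 + 24)/6 = 54/6 = 9; σ²_Casting = ((24−2)/6)² = 13.444
te_Location scouting = (3 + 4·5 + 7)/6 = 30/6 = 5; σ²_Location scouting = ((7−3)/6)² = 0.444
te_Set construction = (9 + 4·12 + 15)/6 = 72/6 = 12; σ²_Set construction = ((15−9)/6)² = 1.000
te_Costume fitting = (6 + 4·11 + 22)/6 = 72/6 = 12; σ²_Costume fitting = ((22−6)/6)² = 7.111
te_Principal photography = (6 + 4·10 + 20)/6 = 66/6 = 11; σ²_Principal photography = ((20−6)/6)² = 5.444
te_Pickup shots = (11 + 4·14 + 17)/6 = 84/6 = 14; σ²_Pickup shots = ((17−11)/6)² = 1.000
te_Editing = (10 + 4·14 + 24)/6 = 90/6 = 15; σ²_Editing = ((24−10)/6)² = 5.444
te_Sound mix = (1 + 4·6 + 17)/6 = 42/6 = 7; σ²_Sound mix = ((17−1)/6)² = 7.111
te_Color grade = (1 + 4·3 + 5)/6 = 18/6 = 3; σ²_Color grade = ((5−1)/6)² = 0.444

Forward pass:
ES_Script lock = 0; EF_Script lock = 12
ES_Casting = 0; EF_Casting = 9
ES_Location scouting = 0; EF_Location scouting = 5
ES_Set construction = 0; EF_Set construction = 12
ES_Costume fitting = max(EF_Casting=9, EF_Location scouting=5) = 9; EF_Costume fitting = 9+12 = 21
ES_Principal photography = max(EF_Script lock=12, EF_Location scouting=5) = 12; EF_Principal photography = 12+11 = 23
ES_Pickup shots = max(EF_Location scouting=5, EF_Principal photography=23) = 23; EF_Pickup shots = 23+14 = 37
ES_Editing = 23; EF_Editing = 23+15 = 38
ES_Sound mix = 9; EF_Sound mix = 9+7 = 16
ES_Color grade = max(EF_Set construction=12, EF_Costume fitting=21, EF_Pickup shots=37, EF_Editing=38, EF_Sound mix=16) = 38; EF_Color grade = 38+3 = 41
Expected project duration μ = 41 days. Critical path: Script lock → Principal photography → Editing → Color grade.

Variance along critical path = 1.778 + 5.444 + 5.444 + 0.444 = 13.111; σ = 3.621 days.
D = μ + z·σ = 41 + 1.036·3.621 = 44.8 days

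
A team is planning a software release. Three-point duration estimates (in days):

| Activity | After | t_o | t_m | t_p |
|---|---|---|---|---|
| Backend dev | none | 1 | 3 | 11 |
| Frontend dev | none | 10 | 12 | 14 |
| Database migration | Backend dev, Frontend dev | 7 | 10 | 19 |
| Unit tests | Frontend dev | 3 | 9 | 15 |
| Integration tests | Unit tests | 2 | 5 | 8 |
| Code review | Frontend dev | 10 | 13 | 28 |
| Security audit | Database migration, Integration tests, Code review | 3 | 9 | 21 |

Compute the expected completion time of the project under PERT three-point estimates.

te_Backend dev = (1 + 4·3 + 11)/6 = 24/6 = 4
te_Frontend dev = (10 + 4·12 + 14)/6 = 72/6 = 12
te_Database migration = (7 + 4·10 + 19)/6 = 66/6 = 11
te_Unit tests = (3 + 4·9 + 15)/6 = 54/6 = 9
te_Integration tests = (2 + 4·5 + 8)/6 = 30/6 = 5
te_Code review = (10 + 4·13 + 28)/6 = 90/6 = 15
te_Security audit = (3 + 4·9 + 21)/6 = 60/6 = 10

Forward pass:
ES_Backend dev = 0; EF_Backend dev = 4
ES_Frontend dev = 0; EF_Frontend dev = 12
ES_Database migration = max(EF_Backend dev=4, EF_Frontend dev=12) = 12; EF_Database migration = 12+11 = 23
ES_Unit tests = 12; EF_Unit tests = 12+9 = 21
ES_Integration tests = 21; EF_Integration tests = 21+5 = 26
ES_Code review = 12; EF_Code review = 12+15 = 27
ES_Security audit = max(EF_Database migration=23, EF_Integration tests=26, EF_Code review=27) = 27; EF_Security audit = 27+10 = 37
Expected project duration μ = 37 days. Critical path: Frontend dev → Code review → Security audit.

37 days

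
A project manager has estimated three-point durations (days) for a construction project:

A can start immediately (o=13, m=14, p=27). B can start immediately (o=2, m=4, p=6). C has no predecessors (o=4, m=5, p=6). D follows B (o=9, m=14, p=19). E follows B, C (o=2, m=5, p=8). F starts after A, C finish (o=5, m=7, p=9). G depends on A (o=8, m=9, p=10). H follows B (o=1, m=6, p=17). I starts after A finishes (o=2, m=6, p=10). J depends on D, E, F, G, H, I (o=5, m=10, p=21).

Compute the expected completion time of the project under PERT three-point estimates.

te_A = (13 + 4·14 + 27)/6 = 96/6 = 16
te_B = (2 + 4·4 + 6)/6 = 24/6 = 4
te_C = (4 + 4·5 + 6)/6 = 30/6 = 5
te_D = (9 + 4·14 + 19)/6 = 84/6 = 14
te_E = (2 + 4·5 + 8)/6 = 30/6 = 5
te_F = (5 + 4·7 + 9)/6 = 42/6 = 7
te_G = (8 + 4·9 + 10)/6 = 54/6 = 9
te_H = (1 + 4·6 + 17)/6 = 42/6 = 7
te_I = (2 + 4·6 + 10)/6 = 36/6 = 6
te_J = (5 + 4·10 + 21)/6 = 66/6 = 11

Forward pass:
ES_A = 0; EF_A = 16
ES_B = 0; EF_B = 4
ES_C = 0; EF_C = 5
ES_D = 4; EF_D = 4+14 = 18
ES_E = max(EF_B=4, EF_C=5) = 5; EF_E = 5+5 = 10
ES_F = max(EF_A=16, EF_C=5) = 16; EF_F = 16+7 = 23
ES_G = 16; EF_G = 16+9 = 25
ES_H = 4; EF_H = 4+7 = 11
ES_I = 16; EF_I = 16+6 = 22
ES_J = max(EF_D=18, EF_E=10, EF_F=23, EF_G=25, EF_H=11, EF_I=22) = 25; EF_J = 25+11 = 36
Expected project duration μ = 36 days. Critical path: A → G → J.

36 days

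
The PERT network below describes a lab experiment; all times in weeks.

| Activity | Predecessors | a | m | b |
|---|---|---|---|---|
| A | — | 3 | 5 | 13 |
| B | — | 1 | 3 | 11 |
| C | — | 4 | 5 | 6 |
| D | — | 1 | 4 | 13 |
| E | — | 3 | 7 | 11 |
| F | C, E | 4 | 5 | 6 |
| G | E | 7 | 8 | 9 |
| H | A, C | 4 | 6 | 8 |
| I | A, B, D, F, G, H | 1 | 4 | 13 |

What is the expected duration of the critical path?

te_A = (3 + 4·5 + 13)/6 = 36/6 = 6
te_B = (1 + 4·3 + 11)/6 = 24/6 = 4
te_C = (4 + 4·5 + 6)/6 = 30/6 = 5
te_D = (1 + 4·4 + 13)/6 = 30/6 = 5
te_E = (3 + 4·7 + 11)/6 = 42/6 = 7
te_F = (4 + 4·5 + 6)/6 = 30/6 = 5
te_G = (7 + 4·8 + 9)/6 = 48/6 = 8
te_H = (4 + 4·6 + 8)/6 = 36/6 = 6
te_I = (1 + 4·4 + 13)/6 = 30/6 = 5

Forward pass:
ES_A = 0; EF_A = 6
ES_B = 0; EF_B = 4
ES_C = 0; EF_C = 5
ES_D = 0; EF_D = 5
ES_E = 0; EF_E = 7
ES_F = max(EF_C=5, EF_E=7) = 7; EF_F = 7+5 = 12
ES_G = 7; EF_G = 7+8 = 15
ES_H = max(EF_A=6, EF_C=5) = 6; EF_H = 6+6 = 12
ES_I = max(EF_A=6, EF_B=4, EF_D=5, EF_F=12, EF_G=15, EF_H=12) = 15; EF_I = 15+5 = 20
Expected project duration μ = 20 weeks. Critical path: E → G → I.

20 weeks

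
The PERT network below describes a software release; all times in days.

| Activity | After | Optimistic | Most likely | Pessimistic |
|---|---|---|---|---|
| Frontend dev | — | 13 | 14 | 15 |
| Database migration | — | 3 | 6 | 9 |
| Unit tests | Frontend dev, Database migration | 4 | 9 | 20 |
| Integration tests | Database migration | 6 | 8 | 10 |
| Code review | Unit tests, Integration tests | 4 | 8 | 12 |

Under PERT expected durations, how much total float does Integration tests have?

te_Frontend dev = (13 + 4·14 + 15)/6 = 84/6 = 14
te_Database migration = (3 + 4·6 + 9)/6 = 36/6 = 6
te_Unit tests = (4 + 4·9 + 20)/6 = 60/6 = 10
te_Integration tests = (6 + 4·8 + 10)/6 = 48/6 = 8
te_Code review = (4 + 4·8 + 12)/6 = 48/6 = 8

Forward pass:
ES_Frontend dev = 0; EF_Frontend dev = 14
ES_Database migration = 0; EF_Database migration = 6
ES_Unit tests = max(EF_Frontend dev=14, EF_Database migration=6) = 14; EF_Unit tests = 14+10 = 24
ES_Integration tests = 6; EF_Integration tests = 6+8 = 14
ES_Code review = max(EF_Unit tests=24, EF_Integration tests=14) = 24; EF_Code review = 24+8 = 32
Expected project duration μ = 32 days. Critical path: Frontend dev → Unit tests → Code review.

Backward pass:
LF_Code review = 32; LS_Code review = 32−8 = 24
LF_Integration tests = LS_Code review = 24; LS_Integration tests = 24−8 = 16
LF_Unit tests = LS_Code review = 24; LS_Unit tests = 24−10 = 14
LF_Database migration = min(LS_Unit tests=14, LS_Integration tests=16) = 14; LS_Database migration = 14−6 = 8
LF_Frontend dev = LS_Unit tests = 14; LS_Frontend dev = 14−14 = 0
Slack_Integration tests = LS_Integration tests − ES_Integration tests = 16 − 6 = 10

10 days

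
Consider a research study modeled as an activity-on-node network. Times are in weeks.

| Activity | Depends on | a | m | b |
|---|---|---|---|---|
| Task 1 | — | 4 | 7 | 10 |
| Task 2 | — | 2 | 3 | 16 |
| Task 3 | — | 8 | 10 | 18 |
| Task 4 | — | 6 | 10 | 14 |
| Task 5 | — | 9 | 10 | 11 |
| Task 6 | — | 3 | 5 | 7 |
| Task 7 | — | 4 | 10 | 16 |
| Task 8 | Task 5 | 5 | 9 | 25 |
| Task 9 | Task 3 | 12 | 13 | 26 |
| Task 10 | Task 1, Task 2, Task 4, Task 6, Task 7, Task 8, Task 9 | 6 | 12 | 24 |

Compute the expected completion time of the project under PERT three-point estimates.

te_Task 1 = (4 + 4·7 + 10)/6 = 42/6 = 7
te_Task 2 = (2 + 4·3 + 16)/6 = 30/6 = 5
te_Task 3 = (8 + 4·10 + 18)/6 = 66/6 = 11
te_Task 4 = (6 + 4·10 + 14)/6 = 60/6 = 10
te_Task 5 = (9 + 4·10 + 11)/6 = 60/6 = 10
te_Task 6 = (3 + 4·5 + 7)/6 = 30/6 = 5
te_Task 7 = (4 + 4·10 + 16)/6 = 60/6 = 10
te_Task 8 = (5 + 4·9 + 25)/6 = 66/6 = 11
te_Task 9 = (12 + 4·13 + 26)/6 = 90/6 = 15
te_Task 10 = (6 + 4·12 + 24)/6 = 78/6 = 13

Forward pass:
ES_Task 1 = 0; EF_Task 1 = 7
ES_Task 2 = 0; EF_Task 2 = 5
ES_Task 3 = 0; EF_Task 3 = 11
ES_Task 4 = 0; EF_Task 4 = 10
ES_Task 5 = 0; EF_Task 5 = 10
ES_Task 6 = 0; EF_Task 6 = 5
ES_Task 7 = 0; EF_Task 7 = 10
ES_Task 8 = 10; EF_Task 8 = 10+11 = 21
ES_Task 9 = 11; EF_Task 9 = 11+15 = 26
ES_Task 10 = max(EF_Task 1=7, EF_Task 2=5, EF_Task 4=10, EF_Task 6=5, EF_Task 7=10, EF_Task 8=21, EF_Task 9=26) = 26; EF_Task 10 = 26+13 = 39
Expected project duration μ = 39 weeks. Critical path: Task 3 → Task 9 → Task 10.

39 weeks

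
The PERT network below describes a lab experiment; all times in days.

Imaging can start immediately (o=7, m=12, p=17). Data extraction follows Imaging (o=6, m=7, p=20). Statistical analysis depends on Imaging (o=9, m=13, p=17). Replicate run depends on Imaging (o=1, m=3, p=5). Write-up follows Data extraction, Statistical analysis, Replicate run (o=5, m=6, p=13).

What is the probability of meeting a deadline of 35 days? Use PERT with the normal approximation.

0.883

te_Imaging = (7 + 4·12 + 17)/6 = 72/6 = 12; σ²_Imaging = ((17−7)/6)² = 2.778
te_Data extraction = (6 + 4·7 + 20)/6 = 54/6 = 9; σ²_Data extraction = ((20−6)/6)² = 5.444
te_Statistical analysis = (9 + 4·13 + 17)/6 = 78/6 = 13; σ²_Statistical analysis = ((17−9)/6)² = 1.778
te_Replicate run = (1 + 4·3 + 5)/6 = 18/6 = 3; σ²_Replicate run = ((5−1)/6)² = 0.444
te_Write-up = (5 + 4·6 + 13)/6 = 42/6 = 7; σ²_Write-up = ((13−5)/6)² = 1.778

Forward pass:
ES_Imaging = 0; EF_Imaging = 12
ES_Data extraction = 12; EF_Data extraction = 12+9 = 21
ES_Statistical analysis = 12; EF_Statistical analysis = 12+13 = 25
ES_Replicate run = 12; EF_Replicate run = 12+3 = 15
ES_Write-up = max(EF_Data extraction=21, EF_Statistical analysis=25, EF_Replicate run=15) = 25; EF_Write-up = 25+7 = 32
Expected project duration μ = 32 days. Critical path: Imaging → Statistical analysis → Write-up.

Variance along critical path = 2.778 + 1.778 + 1.778 = 6.333; σ = √6.333 = 2.517 days.
Z = (35 − 32) / 2.517 = 1.192
P(T ≤ 35) = Φ(1.192) ≈ 0.883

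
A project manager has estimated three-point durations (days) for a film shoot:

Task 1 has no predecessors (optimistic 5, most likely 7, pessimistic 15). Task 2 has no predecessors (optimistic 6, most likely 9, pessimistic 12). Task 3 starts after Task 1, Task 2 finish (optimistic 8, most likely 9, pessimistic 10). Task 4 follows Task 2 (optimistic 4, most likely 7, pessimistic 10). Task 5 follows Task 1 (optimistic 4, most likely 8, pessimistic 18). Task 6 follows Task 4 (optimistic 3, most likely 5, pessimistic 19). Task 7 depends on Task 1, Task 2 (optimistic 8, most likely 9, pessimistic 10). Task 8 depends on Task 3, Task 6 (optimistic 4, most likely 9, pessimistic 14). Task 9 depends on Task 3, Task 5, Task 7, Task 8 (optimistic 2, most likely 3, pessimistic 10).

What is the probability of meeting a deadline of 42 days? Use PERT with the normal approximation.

te_Task 1 = (5 + 4·7 + 15)/6 = 48/6 = 8; σ²_Task 1 = ((15−5)/6)² = 2.778
te_Task 2 = (6 + 4·9 + 12)/6 = 54/6 = 9; σ²_Task 2 = ((12−6)/6)² = 1.000
te_Task 3 = (8 + 4·9 + 10)/6 = 54/6 = 9; σ²_Task 3 = ((10−8)/6)² = 0.111
te_Task 4 = (4 + 4·7 + 10)/6 = 42/6 = 7; σ²_Task 4 = ((10−4)/6)² = 1.000
te_Task 5 = (4 + 4·8 + 18)/6 = 54/6 = 9; σ²_Task 5 = ((18−4)/6)² = 5.444
te_Task 6 = (3 + 4·5 + 19)/6 = 42/6 = 7; σ²_Task 6 = ((19−3)/6)² = 7.111
te_Task 7 = (8 + 4·9 + 10)/6 = 54/6 = 9; σ²_Task 7 = ((10−8)/6)² = 0.111
te_Task 8 = (4 + 4·9 + 14)/6 = 54/6 = 9; σ²_Task 8 = ((14−4)/6)² = 2.778
te_Task 9 = (2 + 4·3 + 10)/6 = 24/6 = 4; σ²_Task 9 = ((10−2)/6)² = 1.778

Forward pass:
ES_Task 1 = 0; EF_Task 1 = 8
ES_Task 2 = 0; EF_Task 2 = 9
ES_Task 3 = max(EF_Task 1=8, EF_Task 2=9) = 9; EF_Task 3 = 9+9 = 18
ES_Task 4 = 9; EF_Task 4 = 9+7 = 16
ES_Task 5 = 8; EF_Task 5 = 8+9 = 17
ES_Task 6 = 16; EF_Task 6 = 16+7 = 23
ES_Task 7 = max(EF_Task 1=8, EF_Task 2=9) = 9; EF_Task 7 = 9+9 = 18
ES_Task 8 = max(EF_Task 3=18, EF_Task 6=23) = 23; EF_Task 8 = 23+9 = 32
ES_Task 9 = max(EF_Task 3=18, EF_Task 5=17, EF_Task 7=18, EF_Task 8=32) = 32; EF_Task 9 = 32+4 = 36
Expected project duration μ = 36 days. Critical path: Task 2 → Task 4 → Task 6 → Task 8 → Task 9.

Variance along critical path = 1.000 + 1.000 + 7.111 + 2.778 + 1.778 = 13.667; σ = √13.667 = 3.697 days.
Z = (42 − 36) / 3.697 = 1.623
P(T ≤ 42) = Φ(1.623) ≈ 0.948

0.948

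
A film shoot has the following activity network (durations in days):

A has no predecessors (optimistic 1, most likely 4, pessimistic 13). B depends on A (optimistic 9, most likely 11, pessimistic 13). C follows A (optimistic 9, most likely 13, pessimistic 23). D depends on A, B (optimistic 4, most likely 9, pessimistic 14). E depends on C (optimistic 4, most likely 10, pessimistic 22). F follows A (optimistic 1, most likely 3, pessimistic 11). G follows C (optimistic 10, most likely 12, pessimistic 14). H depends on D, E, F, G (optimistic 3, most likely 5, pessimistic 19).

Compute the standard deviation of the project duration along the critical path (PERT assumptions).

4.12 days

te_A = (1 + 4·4 + 13)/6 = 30/6 = 5; σ²_A = ((13−1)/6)² = 4.000
te_B = (9 + 4·11 + 13)/6 = 66/6 = 11; σ²_B = ((13−9)/6)² = 0.444
te_C = (9 + 4·13 + 23)/6 = 84/6 = 14; σ²_C = ((23−9)/6)² = 5.444
te_D = (4 + 4·9 + 14)/6 = 54/6 = 9; σ²_D = ((14−4)/6)² = 2.778
te_E = (4 + 4·10 + 22)/6 = 66/6 = 11; σ²_E = ((22−4)/6)² = 9.000
te_F = (1 + 4·3 + 11)/6 = 24/6 = 4; σ²_F = ((11−1)/6)² = 2.778
te_G = (10 + 4·12 + 14)/6 = 72/6 = 12; σ²_G = ((14−10)/6)² = 0.444
te_H = (3 + 4·5 + 19)/6 = 42/6 = 7; σ²_H = ((19−3)/6)² = 7.111

Forward pass:
ES_A = 0; EF_A = 5
ES_B = 5; EF_B = 5+11 = 16
ES_C = 5; EF_C = 5+14 = 19
ES_D = max(EF_A=5, EF_B=16) = 16; EF_D = 16+9 = 25
ES_E = 19; EF_E = 19+11 = 30
ES_F = 5; EF_F = 5+4 = 9
ES_G = 19; EF_G = 19+12 = 31
ES_H = max(EF_D=25, EF_E=30, EF_F=9, EF_G=31) = 31; EF_H = 31+7 = 38
Expected project duration μ = 38 days. Critical path: A → C → G → H.

Variance along critical path = 4.000 + 5.444 + 0.444 + 7.111 = 17.000
σ = √17.000 = 4.123 days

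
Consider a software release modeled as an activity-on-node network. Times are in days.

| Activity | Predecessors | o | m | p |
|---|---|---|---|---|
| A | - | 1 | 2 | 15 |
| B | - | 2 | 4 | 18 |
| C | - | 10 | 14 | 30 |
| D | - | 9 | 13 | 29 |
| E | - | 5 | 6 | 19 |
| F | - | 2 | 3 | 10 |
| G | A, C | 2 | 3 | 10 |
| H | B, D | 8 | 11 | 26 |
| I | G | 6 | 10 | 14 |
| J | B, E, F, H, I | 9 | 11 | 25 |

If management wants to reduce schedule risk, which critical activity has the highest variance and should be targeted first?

te_A = (1 + 4·2 + 15)/6 = 24/6 = 4; σ²_A = ((15−1)/6)² = 5.444
te_B = (2 + 4·4 + 18)/6 = 36/6 = 6; σ²_B = ((18−2)/6)² = 7.111
te_C = (10 + 4·14 + 30)/6 = 96/6 = 16; σ²_C = ((30−10)/6)² = 11.111
te_D = (9 + 4·13 + 29)/6 = 90/6 = 15; σ²_D = ((29−9)/6)² = 11.111
te_E = (5 + 4·6 + 19)/6 = 48/6 = 8; σ²_E = ((19−5)/6)² = 5.444
te_F = (2 + 4·3 + 10)/6 = 24/6 = 4; σ²_F = ((10−2)/6)² = 1.778
te_G = (2 + 4·3 + 10)/6 = 24/6 = 4; σ²_G = ((10−2)/6)² = 1.778
te_H = (8 + 4·11 + 26)/6 = 78/6 = 13; σ²_H = ((26−8)/6)² = 9.000
te_I = (6 + 4·10 + 14)/6 = 60/6 = 10; σ²_I = ((14−6)/6)² = 1.778
te_J = (9 + 4·11 + 25)/6 = 78/6 = 13; σ²_J = ((25−9)/6)² = 7.111

Forward pass:
ES_A = 0; EF_A = 4
ES_B = 0; EF_B = 6
ES_C = 0; EF_C = 16
ES_D = 0; EF_D = 15
ES_E = 0; EF_E = 8
ES_F = 0; EF_F = 4
ES_G = max(EF_A=4, EF_C=16) = 16; EF_G = 16+4 = 20
ES_H = max(EF_B=6, EF_D=15) = 15; EF_H = 15+13 = 28
ES_I = 20; EF_I = 20+10 = 30
ES_J = max(EF_B=6, EF_E=8, EF_F=4, EF_H=28, EF_I=30) = 30; EF_J = 30+13 = 43
Expected project duration μ = 43 days. Critical path: C → G → I → J.

Variances on critical path: σ²_C=11.111, σ²_G=1.778, σ²_I=1.778, σ²_J=7.111.
Largest is σ²_C = 11.111.

C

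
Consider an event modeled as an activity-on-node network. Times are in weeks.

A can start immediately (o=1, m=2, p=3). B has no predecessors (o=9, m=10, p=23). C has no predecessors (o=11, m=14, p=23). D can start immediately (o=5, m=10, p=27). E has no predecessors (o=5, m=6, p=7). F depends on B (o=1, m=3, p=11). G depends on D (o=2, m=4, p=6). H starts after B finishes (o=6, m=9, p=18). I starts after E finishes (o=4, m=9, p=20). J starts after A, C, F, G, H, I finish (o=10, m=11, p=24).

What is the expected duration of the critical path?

35 weeks

te_A = (1 + 4·2 + 3)/6 = 12/6 = 2
te_B = (9 + 4·10 + 23)/6 = 72/6 = 12
te_C = (11 + 4·14 + 23)/6 = 90/6 = 15
te_D = (5 + 4·10 + 27)/6 = 72/6 = 12
te_E = (5 + 4·6 + 7)/6 = 36/6 = 6
te_F = (1 + 4·3 + 11)/6 = 24/6 = 4
te_G = (2 + 4·4 + 6)/6 = 24/6 = 4
te_H = (6 + 4·9 + 18)/6 = 60/6 = 10
te_I = (4 + 4·9 + 20)/6 = 60/6 = 10
te_J = (10 + 4·11 + 24)/6 = 78/6 = 13

Forward pass:
ES_A = 0; EF_A = 2
ES_B = 0; EF_B = 12
ES_C = 0; EF_C = 15
ES_D = 0; EF_D = 12
ES_E = 0; EF_E = 6
ES_F = 12; EF_F = 12+4 = 16
ES_G = 12; EF_G = 12+4 = 16
ES_H = 12; EF_H = 12+10 = 22
ES_I = 6; EF_I = 6+10 = 16
ES_J = max(EF_A=2, EF_C=15, EF_F=16, EF_G=16, EF_H=22, EF_I=16) = 22; EF_J = 22+13 = 35
Expected project duration μ = 35 weeks. Critical path: B → H → J.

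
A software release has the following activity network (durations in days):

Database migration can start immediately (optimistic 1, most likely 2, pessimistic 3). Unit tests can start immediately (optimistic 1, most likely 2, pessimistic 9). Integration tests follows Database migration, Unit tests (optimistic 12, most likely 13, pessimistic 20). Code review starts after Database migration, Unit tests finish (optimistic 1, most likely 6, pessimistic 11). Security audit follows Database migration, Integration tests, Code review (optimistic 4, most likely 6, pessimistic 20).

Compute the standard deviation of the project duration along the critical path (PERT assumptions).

te_Database migration = (1 + 4·2 + 3)/6 = 12/6 = 2; σ²_Database migration = ((3−1)/6)² = 0.111
te_Unit tests = (1 + 4·2 + 9)/6 = 18/6 = 3; σ²_Unit tests = ((9−1)/6)² = 1.778
te_Integration tests = (12 + 4·13 + 20)/6 = 84/6 = 14; σ²_Integration tests = ((20−12)/6)² = 1.778
te_Code review = (1 + 4·6 + 11)/6 = 36/6 = 6; σ²_Code review = ((11−1)/6)² = 2.778
te_Security audit = (4 + 4·6 + 20)/6 = 48/6 = 8; σ²_Security audit = ((20−4)/6)² = 7.111

Forward pass:
ES_Database migration = 0; EF_Database migration = 2
ES_Unit tests = 0; EF_Unit tests = 3
ES_Integration tests = max(EF_Database migration=2, EF_Unit tests=3) = 3; EF_Integration tests = 3+14 = 17
ES_Code review = max(EF_Database migration=2, EF_Unit tests=3) = 3; EF_Code review = 3+6 = 9
ES_Security audit = max(EF_Database migration=2, EF_Integration tests=17, EF_Code review=9) = 17; EF_Security audit = 17+8 = 25
Expected project duration μ = 25 days. Critical path: Unit tests → Integration tests → Security audit.

Variance along critical path = 1.778 + 1.778 + 7.111 = 10.667
σ = √10.667 = 3.266 days

3.27 days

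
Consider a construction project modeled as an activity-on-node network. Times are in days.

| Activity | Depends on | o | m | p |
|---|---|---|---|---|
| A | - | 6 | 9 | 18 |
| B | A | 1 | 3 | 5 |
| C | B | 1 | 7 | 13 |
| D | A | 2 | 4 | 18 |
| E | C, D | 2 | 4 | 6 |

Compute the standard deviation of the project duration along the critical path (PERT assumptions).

2.98 days

te_A = (6 + 4·9 + 18)/6 = 60/6 = 10; σ²_A = ((18−6)/6)² = 4.000
te_B = (1 + 4·3 + 5)/6 = 18/6 = 3; σ²_B = ((5−1)/6)² = 0.444
te_C = (1 + 4·7 + 13)/6 = 42/6 = 7; σ²_C = ((13−1)/6)² = 4.000
te_D = (2 + 4·4 + 18)/6 = 36/6 = 6; σ²_D = ((18−2)/6)² = 7.111
te_E = (2 + 4·4 + 6)/6 = 24/6 = 4; σ²_E = ((6−2)/6)² = 0.444

Forward pass:
ES_A = 0; EF_A = 10
ES_B = 10; EF_B = 10+3 = 13
ES_C = 13; EF_C = 13+7 = 20
ES_D = 10; EF_D = 10+6 = 16
ES_E = max(EF_C=20, EF_D=16) = 20; EF_E = 20+4 = 24
Expected project duration μ = 24 days. Critical path: A → B → C → E.

Variance along critical path = 4.000 + 0.444 + 4.000 + 0.444 = 8.889
σ = √8.889 = 2.981 days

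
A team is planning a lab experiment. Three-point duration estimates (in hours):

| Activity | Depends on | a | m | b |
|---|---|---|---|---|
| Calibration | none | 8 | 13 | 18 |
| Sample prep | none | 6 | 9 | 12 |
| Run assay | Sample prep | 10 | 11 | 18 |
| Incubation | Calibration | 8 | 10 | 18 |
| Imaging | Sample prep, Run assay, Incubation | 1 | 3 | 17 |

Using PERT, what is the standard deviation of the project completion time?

3.56 hours

te_Calibration = (8 + 4·13 + 18)/6 = 78/6 = 13; σ²_Calibration = ((18−8)/6)² = 2.778
te_Sample prep = (6 + 4·9 + 12)/6 = 54/6 = 9; σ²_Sample prep = ((12−6)/6)² = 1.000
te_Run assay = (10 + 4·11 + 18)/6 = 72/6 = 12; σ²_Run assay = ((18−10)/6)² = 1.778
te_Incubation = (8 + 4·10 + 18)/6 = 66/6 = 11; σ²_Incubation = ((18−8)/6)² = 2.778
te_Imaging = (1 + 4·3 + 17)/6 = 30/6 = 5; σ²_Imaging = ((17−1)/6)² = 7.111

Forward pass:
ES_Calibration = 0; EF_Calibration = 13
ES_Sample prep = 0; EF_Sample prep = 9
ES_Run assay = 9; EF_Run assay = 9+12 = 21
ES_Incubation = 13; EF_Incubation = 13+11 = 24
ES_Imaging = max(EF_Sample prep=9, EF_Run assay=21, EF_Incubation=24) = 24; EF_Imaging = 24+5 = 29
Expected project duration μ = 29 hours. Critical path: Calibration → Incubation → Imaging.

Variance along critical path = 2.778 + 2.778 + 7.111 = 12.667
σ = √12.667 = 3.559 hours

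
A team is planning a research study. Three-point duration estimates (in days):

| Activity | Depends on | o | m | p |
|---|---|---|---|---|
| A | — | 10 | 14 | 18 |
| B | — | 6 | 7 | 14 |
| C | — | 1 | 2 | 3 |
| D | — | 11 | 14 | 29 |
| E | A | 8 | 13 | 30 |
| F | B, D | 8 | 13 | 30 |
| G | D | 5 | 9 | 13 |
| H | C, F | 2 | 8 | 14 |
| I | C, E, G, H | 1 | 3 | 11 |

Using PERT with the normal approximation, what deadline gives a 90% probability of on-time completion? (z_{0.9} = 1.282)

te_A = (10 + 4·14 + 18)/6 = 84/6 = 14; σ²_A = ((18−10)/6)² = 1.778
te_B = (6 + 4·7 + 14)/6 = 48/6 = 8; σ²_B = ((14−6)/6)² = 1.778
te_C = (1 + 4·2 + 3)/6 = 12/6 = 2; σ²_C = ((3−1)/6)² = 0.111
te_D = (11 + 4·14 + 29)/6 = 96/6 = 16; σ²_D = ((29−11)/6)² = 9.000
te_E = (8 + 4·13 + 30)/6 = 90/6 = 15; σ²_E = ((30−8)/6)² = 13.444
te_F = (8 + 4·13 + 30)/6 = 90/6 = 15; σ²_F = ((30−8)/6)² = 13.444
te_G = (5 + 4·9 + 13)/6 = 54/6 = 9; σ²_G = ((13−5)/6)² = 1.778
te_H = (2 + 4·8 + 14)/6 = 48/6 = 8; σ²_H = ((14−2)/6)² = 4.000
te_I = (1 + 4·3 + 11)/6 = 24/6 = 4; σ²_I = ((11−1)/6)² = 2.778

Forward pass:
ES_A = 0; EF_A = 14
ES_B = 0; EF_B = 8
ES_C = 0; EF_C = 2
ES_D = 0; EF_D = 16
ES_E = 14; EF_E = 14+15 = 29
ES_F = max(EF_B=8, EF_D=16) = 16; EF_F = 16+15 = 31
ES_G = 16; EF_G = 16+9 = 25
ES_H = max(EF_C=2, EF_F=31) = 31; EF_H = 31+8 = 39
ES_I = max(EF_C=2, EF_E=29, EF_G=25, EF_H=39) = 39; EF_I = 39+4 = 43
Expected project duration μ = 43 days. Critical path: D → F → H → I.

Variance along critical path = 9.000 + 13.444 + 4.000 + 2.778 = 29.222; σ = 5.406 days.
D = μ + z·σ = 43 + 1.282·5.406 = 49.9 days

49.9 days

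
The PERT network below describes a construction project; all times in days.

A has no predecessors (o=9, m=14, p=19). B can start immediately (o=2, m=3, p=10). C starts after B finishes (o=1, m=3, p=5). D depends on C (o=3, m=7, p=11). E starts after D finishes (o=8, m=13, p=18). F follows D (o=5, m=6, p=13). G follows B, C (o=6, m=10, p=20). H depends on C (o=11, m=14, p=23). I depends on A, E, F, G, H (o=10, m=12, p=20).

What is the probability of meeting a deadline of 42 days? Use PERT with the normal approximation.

0.741

te_A = (9 + 4·14 + 19)/6 = 84/6 = 14; σ²_A = ((19−9)/6)² = 2.778
te_B = (2 + 4·3 + 10)/6 = 24/6 = 4; σ²_B = ((10−2)/6)² = 1.778
te_C = (1 + 4·3 + 5)/6 = 18/6 = 3; σ²_C = ((5−1)/6)² = 0.444
te_D = (3 + 4·7 + 11)/6 = 42/6 = 7; σ²_D = ((11−3)/6)² = 1.778
te_E = (8 + 4·13 + 18)/6 = 78/6 = 13; σ²_E = ((18−8)/6)² = 2.778
te_F = (5 + 4·6 + 13)/6 = 42/6 = 7; σ²_F = ((13−5)/6)² = 1.778
te_G = (6 + 4·10 + 20)/6 = 66/6 = 11; σ²_G = ((20−6)/6)² = 5.444
te_H = (11 + 4·14 + 23)/6 = 90/6 = 15; σ²_H = ((23−11)/6)² = 4.000
te_I = (10 + 4·12 + 20)/6 = 78/6 = 13; σ²_I = ((20−10)/6)² = 2.778

Forward pass:
ES_A = 0; EF_A = 14
ES_B = 0; EF_B = 4
ES_C = 4; EF_C = 4+3 = 7
ES_D = 7; EF_D = 7+7 = 14
ES_E = 14; EF_E = 14+13 = 27
ES_F = 14; EF_F = 14+7 = 21
ES_G = max(EF_B=4, EF_C=7) = 7; EF_G = 7+11 = 18
ES_H = 7; EF_H = 7+15 = 22
ES_I = max(EF_A=14, EF_E=27, EF_F=21, EF_G=18, EF_H=22) = 27; EF_I = 27+13 = 40
Expected project duration μ = 40 days. Critical path: B → C → D → E → I.

Variance along critical path = 1.778 + 0.444 + 1.778 + 2.778 + 2.778 = 9.556; σ = √9.556 = 3.091 days.
Z = (42 − 40) / 3.091 = 0.647
P(T ≤ 42) = Φ(0.647) ≈ 0.741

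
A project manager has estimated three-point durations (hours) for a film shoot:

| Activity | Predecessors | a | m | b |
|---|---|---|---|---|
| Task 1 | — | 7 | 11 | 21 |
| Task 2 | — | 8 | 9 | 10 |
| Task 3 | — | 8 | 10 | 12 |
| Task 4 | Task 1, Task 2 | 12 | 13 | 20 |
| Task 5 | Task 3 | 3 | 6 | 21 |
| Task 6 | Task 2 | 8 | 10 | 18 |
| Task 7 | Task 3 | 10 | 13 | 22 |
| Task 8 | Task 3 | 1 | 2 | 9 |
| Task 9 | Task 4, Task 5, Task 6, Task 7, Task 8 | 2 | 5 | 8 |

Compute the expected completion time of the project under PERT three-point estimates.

te_Task 1 = (7 + 4·11 + 21)/6 = 72/6 = 12
te_Task 2 = (8 + 4·9 + 10)/6 = 54/6 = 9
te_Task 3 = (8 + 4·10 + 12)/6 = 60/6 = 10
te_Task 4 = (12 + 4·13 + 20)/6 = 84/6 = 14
te_Task 5 = (3 + 4·6 + 21)/6 = 48/6 = 8
te_Task 6 = (8 + 4·10 + 18)/6 = 66/6 = 11
te_Task 7 = (10 + 4·13 + 22)/6 = 84/6 = 14
te_Task 8 = (1 + 4·2 + 9)/6 = 18/6 = 3
te_Task 9 = (2 + 4·5 + 8)/6 = 30/6 = 5

Forward pass:
ES_Task 1 = 0; EF_Task 1 = 12
ES_Task 2 = 0; EF_Task 2 = 9
ES_Task 3 = 0; EF_Task 3 = 10
ES_Task 4 = max(EF_Task 1=12, EF_Task 2=9) = 12; EF_Task 4 = 12+14 = 26
ES_Task 5 = 10; EF_Task 5 = 10+8 = 18
ES_Task 6 = 9; EF_Task 6 = 9+11 = 20
ES_Task 7 = 10; EF_Task 7 = 10+14 = 24
ES_Task 8 = 10; EF_Task 8 = 10+3 = 13
ES_Task 9 = max(EF_Task 4=26, EF_Task 5=18, EF_Task 6=20, EF_Task 7=24, EF_Task 8=13) = 26; EF_Task 9 = 26+5 = 31
Expected project duration μ = 31 hours. Critical path: Task 1 → Task 4 → Task 9.

31 hours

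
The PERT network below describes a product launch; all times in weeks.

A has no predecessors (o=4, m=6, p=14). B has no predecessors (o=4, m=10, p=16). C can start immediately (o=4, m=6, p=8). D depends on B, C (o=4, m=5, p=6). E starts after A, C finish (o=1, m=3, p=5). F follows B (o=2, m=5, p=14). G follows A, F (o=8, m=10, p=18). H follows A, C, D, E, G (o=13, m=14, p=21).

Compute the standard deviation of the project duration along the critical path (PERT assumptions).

3.54 weeks

te_A = (4 + 4·6 + 14)/6 = 42/6 = 7; σ²_A = ((14−4)/6)² = 2.778
te_B = (4 + 4·10 + 16)/6 = 60/6 = 10; σ²_B = ((16−4)/6)² = 4.000
te_C = (4 + 4·6 + 8)/6 = 36/6 = 6; σ²_C = ((8−4)/6)² = 0.444
te_D = (4 + 4·5 + 6)/6 = 30/6 = 5; σ²_D = ((6−4)/6)² = 0.111
te_E = (1 + 4·3 + 5)/6 = 18/6 = 3; σ²_E = ((5−1)/6)² = 0.444
te_F = (2 + 4·5 + 14)/6 = 36/6 = 6; σ²_F = ((14−2)/6)² = 4.000
te_G = (8 + 4·10 + 18)/6 = 66/6 = 11; σ²_G = ((18−8)/6)² = 2.778
te_H = (13 + 4·14 + 21)/6 = 90/6 = 15; σ²_H = ((21−13)/6)² = 1.778

Forward pass:
ES_A = 0; EF_A = 7
ES_B = 0; EF_B = 10
ES_C = 0; EF_C = 6
ES_D = max(EF_B=10, EF_C=6) = 10; EF_D = 10+5 = 15
ES_E = max(EF_A=7, EF_C=6) = 7; EF_E = 7+3 = 10
ES_F = 10; EF_F = 10+6 = 16
ES_G = max(EF_A=7, EF_F=16) = 16; EF_G = 16+11 = 27
ES_H = max(EF_A=7, EF_C=6, EF_D=15, EF_E=10, EF_G=27) = 27; EF_H = 27+15 = 42
Expected project duration μ = 42 weeks. Critical path: B → F → G → H.

Variance along critical path = 4.000 + 4.000 + 2.778 + 1.778 = 12.556
σ = √12.556 = 3.543 weeks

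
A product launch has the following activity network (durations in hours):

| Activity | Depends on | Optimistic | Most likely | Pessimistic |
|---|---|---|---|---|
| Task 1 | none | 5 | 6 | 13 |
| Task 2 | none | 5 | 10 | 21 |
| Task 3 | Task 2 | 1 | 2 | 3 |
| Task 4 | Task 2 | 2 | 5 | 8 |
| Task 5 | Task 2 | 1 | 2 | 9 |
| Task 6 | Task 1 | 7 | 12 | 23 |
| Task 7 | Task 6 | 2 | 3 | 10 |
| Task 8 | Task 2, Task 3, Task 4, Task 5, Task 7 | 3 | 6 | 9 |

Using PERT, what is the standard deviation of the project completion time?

3.42 hours

te_Task 1 = (5 + 4·6 + 13)/6 = 42/6 = 7; σ²_Task 1 = ((13−5)/6)² = 1.778
te_Task 2 = (5 + 4·10 + 21)/6 = 66/6 = 11; σ²_Task 2 = ((21−5)/6)² = 7.111
te_Task 3 = (1 + 4·2 + 3)/6 = 12/6 = 2; σ²_Task 3 = ((3−1)/6)² = 0.111
te_Task 4 = (2 + 4·5 + 8)/6 = 30/6 = 5; σ²_Task 4 = ((8−2)/6)² = 1.000
te_Task 5 = (1 + 4·2 + 9)/6 = 18/6 = 3; σ²_Task 5 = ((9−1)/6)² = 1.778
te_Task 6 = (7 + 4·12 + 23)/6 = 78/6 = 13; σ²_Task 6 = ((23−7)/6)² = 7.111
te_Task 7 = (2 + 4·3 + 10)/6 = 24/6 = 4; σ²_Task 7 = ((10−2)/6)² = 1.778
te_Task 8 = (3 + 4·6 + 9)/6 = 36/6 = 6; σ²_Task 8 = ((9−3)/6)² = 1.000

Forward pass:
ES_Task 1 = 0; EF_Task 1 = 7
ES_Task 2 = 0; EF_Task 2 = 11
ES_Task 3 = 11; EF_Task 3 = 11+2 = 13
ES_Task 4 = 11; EF_Task 4 = 11+5 = 16
ES_Task 5 = 11; EF_Task 5 = 11+3 = 14
ES_Task 6 = 7; EF_Task 6 = 7+13 = 20
ES_Task 7 = 20; EF_Task 7 = 20+4 = 24
ES_Task 8 = max(EF_Task 2=11, EF_Task 3=13, EF_Task 4=16, EF_Task 5=14, EF_Task 7=24) = 24; EF_Task 8 = 24+6 = 30
Expected project duration μ = 30 hours. Critical path: Task 1 → Task 6 → Task 7 → Task 8.

Variance along critical path = 1.778 + 7.111 + 1.778 + 1.000 = 11.667
σ = √11.667 = 3.416 hours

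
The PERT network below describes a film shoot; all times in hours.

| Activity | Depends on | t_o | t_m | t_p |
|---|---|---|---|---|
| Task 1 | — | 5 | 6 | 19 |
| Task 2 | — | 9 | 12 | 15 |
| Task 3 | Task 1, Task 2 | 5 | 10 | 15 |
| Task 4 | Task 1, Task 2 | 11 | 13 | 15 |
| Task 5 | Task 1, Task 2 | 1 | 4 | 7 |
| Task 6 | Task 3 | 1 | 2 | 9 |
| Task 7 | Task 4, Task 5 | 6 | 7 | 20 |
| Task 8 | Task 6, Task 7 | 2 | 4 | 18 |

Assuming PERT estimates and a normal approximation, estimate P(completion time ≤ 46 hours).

te_Task 1 = (5 + 4·6 + 19)/6 = 48/6 = 8; σ²_Task 1 = ((19−5)/6)² = 5.444
te_Task 2 = (9 + 4·12 + 15)/6 = 72/6 = 12; σ²_Task 2 = ((15−9)/6)² = 1.000
te_Task 3 = (5 + 4·10 + 15)/6 = 60/6 = 10; σ²_Task 3 = ((15−5)/6)² = 2.778
te_Task 4 = (11 + 4·13 + 15)/6 = 78/6 = 13; σ²_Task 4 = ((15−11)/6)² = 0.444
te_Task 5 = (1 + 4·4 + 7)/6 = 24/6 = 4; σ²_Task 5 = ((7−1)/6)² = 1.000
te_Task 6 = (1 + 4·2 + 9)/6 = 18/6 = 3; σ²_Task 6 = ((9−1)/6)² = 1.778
te_Task 7 = (6 + 4·7 + 20)/6 = 54/6 = 9; σ²_Task 7 = ((20−6)/6)² = 5.444
te_Task 8 = (2 + 4·4 + 18)/6 = 36/6 = 6; σ²_Task 8 = ((18−2)/6)² = 7.111

Forward pass:
ES_Task 1 = 0; EF_Task 1 = 8
ES_Task 2 = 0; EF_Task 2 = 12
ES_Task 3 = max(EF_Task 1=8, EF_Task 2=12) = 12; EF_Task 3 = 12+10 = 22
ES_Task 4 = max(EF_Task 1=8, EF_Task 2=12) = 12; EF_Task 4 = 12+13 = 25
ES_Task 5 = max(EF_Task 1=8, EF_Task 2=12) = 12; EF_Task 5 = 12+4 = 16
ES_Task 6 = 22; EF_Task 6 = 22+3 = 25
ES_Task 7 = max(EF_Task 4=25, EF_Task 5=16) = 25; EF_Task 7 = 25+9 = 34
ES_Task 8 = max(EF_Task 6=25, EF_Task 7=34) = 34; EF_Task 8 = 34+6 = 40
Expected project duration μ = 40 hours. Critical path: Task 2 → Task 4 → Task 7 → Task 8.

Variance along critical path = 1.000 + 0.444 + 5.444 + 7.111 = 14.000; σ = √14.000 = 3.742 hours.
Z = (46 − 40) / 3.742 = 1.604
P(T ≤ 46) = Φ(1.604) ≈ 0.946

0.946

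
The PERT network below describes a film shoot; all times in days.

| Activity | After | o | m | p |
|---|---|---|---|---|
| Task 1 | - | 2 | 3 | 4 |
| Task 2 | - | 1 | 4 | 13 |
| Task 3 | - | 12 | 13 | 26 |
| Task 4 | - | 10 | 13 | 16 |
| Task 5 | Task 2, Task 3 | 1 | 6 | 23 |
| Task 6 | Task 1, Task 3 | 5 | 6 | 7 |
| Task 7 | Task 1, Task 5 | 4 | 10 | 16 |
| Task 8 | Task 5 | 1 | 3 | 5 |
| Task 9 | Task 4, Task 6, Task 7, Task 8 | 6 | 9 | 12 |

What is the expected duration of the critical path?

te_Task 1 = (2 + 4·3 + 4)/6 = 18/6 = 3
te_Task 2 = (1 + 4·4 + 13)/6 = 30/6 = 5
te_Task 3 = (12 + 4·13 + 26)/6 = 90/6 = 15
te_Task 4 = (10 + 4·13 + 16)/6 = 78/6 = 13
te_Task 5 = (1 + 4·6 + 23)/6 = 48/6 = 8
te_Task 6 = (5 + 4·6 + 7)/6 = 36/6 = 6
te_Task 7 = (4 + 4·10 + 16)/6 = 60/6 = 10
te_Task 8 = (1 + 4·3 + 5)/6 = 18/6 = 3
te_Task 9 = (6 + 4·9 + 12)/6 = 54/6 = 9

Forward pass:
ES_Task 1 = 0; EF_Task 1 = 3
ES_Task 2 = 0; EF_Task 2 = 5
ES_Task 3 = 0; EF_Task 3 = 15
ES_Task 4 = 0; EF_Task 4 = 13
ES_Task 5 = max(EF_Task 2=5, EF_Task 3=15) = 15; EF_Task 5 = 15+8 = 23
ES_Task 6 = max(EF_Task 1=3, EF_Task 3=15) = 15; EF_Task 6 = 15+6 = 21
ES_Task 7 = max(EF_Task 1=3, EF_Task 5=23) = 23; EF_Task 7 = 23+10 = 33
ES_Task 8 = 23; EF_Task 8 = 23+3 = 26
ES_Task 9 = max(EF_Task 4=13, EF_Task 6=21, EF_Task 7=33, EF_Task 8=26) = 33; EF_Task 9 = 33+9 = 42
Expected project duration μ = 42 days. Critical path: Task 3 → Task 5 → Task 7 → Task 9.

42 days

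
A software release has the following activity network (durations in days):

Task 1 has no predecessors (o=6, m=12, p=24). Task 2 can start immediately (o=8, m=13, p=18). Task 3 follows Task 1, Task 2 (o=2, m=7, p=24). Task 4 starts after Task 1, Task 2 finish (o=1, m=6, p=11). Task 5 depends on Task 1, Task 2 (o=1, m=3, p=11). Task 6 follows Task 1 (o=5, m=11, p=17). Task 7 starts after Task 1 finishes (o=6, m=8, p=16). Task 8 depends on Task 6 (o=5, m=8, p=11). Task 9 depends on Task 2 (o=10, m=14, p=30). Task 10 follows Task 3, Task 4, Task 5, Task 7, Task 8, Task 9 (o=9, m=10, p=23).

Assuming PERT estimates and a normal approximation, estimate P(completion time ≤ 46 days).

te_Task 1 = (6 + 4·12 + 24)/6 = 78/6 = 13; σ²_Task 1 = ((24−6)/6)² = 9.000
te_Task 2 = (8 + 4·13 + 18)/6 = 78/6 = 13; σ²_Task 2 = ((18−8)/6)² = 2.778
te_Task 3 = (2 + 4·7 + 24)/6 = 54/6 = 9; σ²_Task 3 = ((24−2)/6)² = 13.444
te_Task 4 = (1 + 4·6 + 11)/6 = 36/6 = 6; σ²_Task 4 = ((11−1)/6)² = 2.778
te_Task 5 = (1 + 4·3 + 11)/6 = 24/6 = 4; σ²_Task 5 = ((11−1)/6)² = 2.778
te_Task 6 = (5 + 4·11 + 17)/6 = 66/6 = 11; σ²_Task 6 = ((17−5)/6)² = 4.000
te_Task 7 = (6 + 4·8 + 16)/6 = 54/6 = 9; σ²_Task 7 = ((16−6)/6)² = 2.778
te_Task 8 = (5 + 4·8 + 11)/6 = 48/6 = 8; σ²_Task 8 = ((11−5)/6)² = 1.000
te_Task 9 = (10 + 4·14 + 30)/6 = 96/6 = 16; σ²_Task 9 = ((30−10)/6)² = 11.111
te_Task 10 = (9 + 4·10 + 23)/6 = 72/6 = 12; σ²_Task 10 = ((23−9)/6)² = 5.444

Forward pass:
ES_Task 1 = 0; EF_Task 1 = 13
ES_Task 2 = 0; EF_Task 2 = 13
ES_Task 3 = max(EF_Task 1=13, EF_Task 2=13) = 13; EF_Task 3 = 13+9 = 22
ES_Task 4 = max(EF_Task 1=13, EF_Task 2=13) = 13; EF_Task 4 = 13+6 = 19
ES_Task 5 = max(EF_Task 1=13, EF_Task 2=13) = 13; EF_Task 5 = 13+4 = 17
ES_Task 6 = 13; EF_Task 6 = 13+11 = 24
ES_Task 7 = 13; EF_Task 7 = 13+9 = 22
ES_Task 8 = 24; EF_Task 8 = 24+8 = 32
ES_Task 9 = 13; EF_Task 9 = 13+16 = 29
ES_Task 10 = max(EF_Task 3=22, EF_Task 4=19, EF_Task 5=17, EF_Task 7=22, EF_Task 8=32, EF_Task 9=29) = 32; EF_Task 10 = 32+12 = 44
Expected project duration μ = 44 days. Critical path: Task 1 → Task 6 → Task 8 → Task 10.

Variance along critical path = 9.000 + 4.000 + 1.000 + 5.444 = 19.444; σ = √19.444 = 4.410 days.
Z = (46 − 44) / 4.410 = 0.454
P(T ≤ 46) = Φ(0.454) ≈ 0.675

0.675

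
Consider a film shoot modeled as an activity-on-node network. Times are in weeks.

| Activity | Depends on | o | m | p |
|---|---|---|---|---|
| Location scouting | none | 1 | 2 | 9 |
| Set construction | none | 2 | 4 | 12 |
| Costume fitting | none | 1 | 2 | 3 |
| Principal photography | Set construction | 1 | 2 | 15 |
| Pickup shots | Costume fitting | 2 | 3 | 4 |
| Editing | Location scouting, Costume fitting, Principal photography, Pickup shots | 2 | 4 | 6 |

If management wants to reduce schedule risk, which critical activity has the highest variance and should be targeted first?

te_Location scouting = (1 + 4·2 + 9)/6 = 18/6 = 3; σ²_Location scouting = ((9−1)/6)² = 1.778
te_Set construction = (2 + 4·4 + 12)/6 = 30/6 = 5; σ²_Set construction = ((12−2)/6)² = 2.778
te_Costume fitting = (1 + 4·2 + 3)/6 = 12/6 = 2; σ²_Costume fitting = ((3−1)/6)² = 0.111
te_Principal photography = (1 + 4·2 + 15)/6 = 24/6 = 4; σ²_Principal photography = ((15−1)/6)² = 5.444
te_Pickup shots = (2 + 4·3 + 4)/6 = 18/6 = 3; σ²_Pickup shots = ((4−2)/6)² = 0.111
te_Editing = (2 + 4·4 + 6)/6 = 24/6 = 4; σ²_Editing = ((6−2)/6)² = 0.444

Forward pass:
ES_Location scouting = 0; EF_Location scouting = 3
ES_Set construction = 0; EF_Set construction = 5
ES_Costume fitting = 0; EF_Costume fitting = 2
ES_Principal photography = 5; EF_Principal photography = 5+4 = 9
ES_Pickup shots = 2; EF_Pickup shots = 2+3 = 5
ES_Editing = max(EF_Location scouting=3, EF_Costume fitting=2, EF_Principal photography=9, EF_Pickup shots=5) = 9; EF_Editing = 9+4 = 13
Expected project duration μ = 13 weeks. Critical path: Set construction → Principal photography → Editing.

Variances on critical path: σ²_Set construction=2.778, σ²_Principal photography=5.444, σ²_Editing=0.444.
Largest is σ²_Principal photography = 5.444.

Principal photography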